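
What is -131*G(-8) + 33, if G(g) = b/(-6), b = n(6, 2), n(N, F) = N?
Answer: 164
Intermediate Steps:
b = 6
G(g) = -1 (G(g) = 6/(-6) = 6*(-1/6) = -1)
-131*G(-8) + 33 = -131*(-1) + 33 = 131 + 33 = 164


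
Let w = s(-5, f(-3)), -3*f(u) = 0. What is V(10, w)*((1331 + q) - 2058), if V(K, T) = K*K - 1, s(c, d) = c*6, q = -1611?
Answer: -231462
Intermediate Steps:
f(u) = 0 (f(u) = -1/3*0 = 0)
s(c, d) = 6*c
w = -30 (w = 6*(-5) = -30)
V(K, T) = -1 + K**2 (V(K, T) = K**2 - 1 = -1 + K**2)
V(10, w)*((1331 + q) - 2058) = (-1 + 10**2)*((1331 - 1611) - 2058) = (-1 + 100)*(-280 - 2058) = 99*(-2338) = -231462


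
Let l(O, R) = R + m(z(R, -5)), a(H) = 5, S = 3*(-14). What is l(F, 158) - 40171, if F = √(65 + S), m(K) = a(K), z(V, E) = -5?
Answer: -40008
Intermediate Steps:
S = -42
m(K) = 5
F = √23 (F = √(65 - 42) = √23 ≈ 4.7958)
l(O, R) = 5 + R (l(O, R) = R + 5 = 5 + R)
l(F, 158) - 40171 = (5 + 158) - 40171 = 163 - 40171 = -40008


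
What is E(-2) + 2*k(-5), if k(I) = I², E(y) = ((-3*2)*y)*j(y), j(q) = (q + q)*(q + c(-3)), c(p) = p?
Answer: 290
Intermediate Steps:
j(q) = 2*q*(-3 + q) (j(q) = (q + q)*(q - 3) = (2*q)*(-3 + q) = 2*q*(-3 + q))
E(y) = -12*y²*(-3 + y) (E(y) = ((-3*2)*y)*(2*y*(-3 + y)) = (-6*y)*(2*y*(-3 + y)) = -12*y²*(-3 + y))
E(-2) + 2*k(-5) = 12*(-2)²*(3 - 1*(-2)) + 2*(-5)² = 12*4*(3 + 2) + 2*25 = 12*4*5 + 50 = 240 + 50 = 290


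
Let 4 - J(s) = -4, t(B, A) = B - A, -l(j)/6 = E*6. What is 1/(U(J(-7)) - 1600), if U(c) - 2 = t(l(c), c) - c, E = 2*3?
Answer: -1/1830 ≈ -0.00054645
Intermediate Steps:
E = 6
l(j) = -216 (l(j) = -36*6 = -6*36 = -216)
J(s) = 8 (J(s) = 4 - 1*(-4) = 4 + 4 = 8)
U(c) = -214 - 2*c (U(c) = 2 + ((-216 - c) - c) = 2 + (-216 - 2*c) = -214 - 2*c)
1/(U(J(-7)) - 1600) = 1/((-214 - 2*8) - 1600) = 1/((-214 - 16) - 1600) = 1/(-230 - 1600) = 1/(-1830) = -1/1830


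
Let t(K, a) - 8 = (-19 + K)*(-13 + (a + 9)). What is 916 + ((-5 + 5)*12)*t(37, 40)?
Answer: 916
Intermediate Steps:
t(K, a) = 8 + (-19 + K)*(-4 + a) (t(K, a) = 8 + (-19 + K)*(-13 + (a + 9)) = 8 + (-19 + K)*(-13 + (9 + a)) = 8 + (-19 + K)*(-4 + a))
916 + ((-5 + 5)*12)*t(37, 40) = 916 + ((-5 + 5)*12)*(84 - 19*40 - 4*37 + 37*40) = 916 + (0*12)*(84 - 760 - 148 + 1480) = 916 + 0*656 = 916 + 0 = 916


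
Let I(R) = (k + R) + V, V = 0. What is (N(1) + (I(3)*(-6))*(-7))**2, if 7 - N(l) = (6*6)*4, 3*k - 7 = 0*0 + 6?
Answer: 29241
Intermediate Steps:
k = 13/3 (k = 7/3 + (0*0 + 6)/3 = 7/3 + (0 + 6)/3 = 7/3 + (1/3)*6 = 7/3 + 2 = 13/3 ≈ 4.3333)
N(l) = -137 (N(l) = 7 - 6*6*4 = 7 - 36*4 = 7 - 1*144 = 7 - 144 = -137)
I(R) = 13/3 + R (I(R) = (13/3 + R) + 0 = 13/3 + R)
(N(1) + (I(3)*(-6))*(-7))**2 = (-137 + ((13/3 + 3)*(-6))*(-7))**2 = (-137 + ((22/3)*(-6))*(-7))**2 = (-137 - 44*(-7))**2 = (-137 + 308)**2 = 171**2 = 29241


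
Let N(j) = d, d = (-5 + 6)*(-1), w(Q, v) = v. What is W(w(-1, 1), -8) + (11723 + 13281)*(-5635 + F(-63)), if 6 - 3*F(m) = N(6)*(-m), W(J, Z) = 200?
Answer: -140322248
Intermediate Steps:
d = -1 (d = 1*(-1) = -1)
N(j) = -1
F(m) = 2 - m/3 (F(m) = 2 - (-1)*(-m)/3 = 2 - m/3)
W(w(-1, 1), -8) + (11723 + 13281)*(-5635 + F(-63)) = 200 + (11723 + 13281)*(-5635 + (2 - 1/3*(-63))) = 200 + 25004*(-5635 + (2 + 21)) = 200 + 25004*(-5635 + 23) = 200 + 25004*(-5612) = 200 - 140322448 = -140322248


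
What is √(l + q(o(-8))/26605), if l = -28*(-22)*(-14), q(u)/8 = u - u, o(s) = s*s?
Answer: 28*I*√11 ≈ 92.865*I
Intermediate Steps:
o(s) = s²
q(u) = 0 (q(u) = 8*(u - u) = 8*0 = 0)
l = -8624 (l = 616*(-14) = -8624)
√(l + q(o(-8))/26605) = √(-8624 + 0/26605) = √(-8624 + 0*(1/26605)) = √(-8624 + 0) = √(-8624) = 28*I*√11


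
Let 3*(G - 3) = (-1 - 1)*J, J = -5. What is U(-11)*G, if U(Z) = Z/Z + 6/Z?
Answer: 95/33 ≈ 2.8788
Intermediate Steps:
U(Z) = 1 + 6/Z
G = 19/3 (G = 3 + ((-1 - 1)*(-5))/3 = 3 + (-2*(-5))/3 = 3 + (⅓)*10 = 3 + 10/3 = 19/3 ≈ 6.3333)
U(-11)*G = ((6 - 11)/(-11))*(19/3) = -1/11*(-5)*(19/3) = (5/11)*(19/3) = 95/33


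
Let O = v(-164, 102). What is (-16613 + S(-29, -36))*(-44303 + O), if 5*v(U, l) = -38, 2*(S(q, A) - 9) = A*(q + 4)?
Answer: 3578967162/5 ≈ 7.1579e+8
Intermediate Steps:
S(q, A) = 9 + A*(4 + q)/2 (S(q, A) = 9 + (A*(q + 4))/2 = 9 + (A*(4 + q))/2 = 9 + A*(4 + q)/2)
v(U, l) = -38/5 (v(U, l) = (1/5)*(-38) = -38/5)
O = -38/5 ≈ -7.6000
(-16613 + S(-29, -36))*(-44303 + O) = (-16613 + (9 + 2*(-36) + (1/2)*(-36)*(-29)))*(-44303 - 38/5) = (-16613 + (9 - 72 + 522))*(-221553/5) = (-16613 + 459)*(-221553/5) = -16154*(-221553/5) = 3578967162/5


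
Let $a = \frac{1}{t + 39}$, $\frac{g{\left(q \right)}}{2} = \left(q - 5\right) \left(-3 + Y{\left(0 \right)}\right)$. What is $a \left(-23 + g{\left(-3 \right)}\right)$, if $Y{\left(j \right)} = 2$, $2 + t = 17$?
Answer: $- \frac{7}{54} \approx -0.12963$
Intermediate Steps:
$t = 15$ ($t = -2 + 17 = 15$)
$g{\left(q \right)} = 10 - 2 q$ ($g{\left(q \right)} = 2 \left(q - 5\right) \left(-3 + 2\right) = 2 \left(-5 + q\right) \left(-1\right) = 2 \left(5 - q\right) = 10 - 2 q$)
$a = \frac{1}{54}$ ($a = \frac{1}{15 + 39} = \frac{1}{54} \approx 0.018519$)
$a \left(-23 + g{\left(-3 \right)}\right) = \frac{-23 + \left(10 - -6\right)}{54} = \frac{-23 + \left(10 + 6\right)}{54} = \frac{-23 + 16}{54} = \frac{1}{54} \left(-7\right) = - \frac{7}{54}$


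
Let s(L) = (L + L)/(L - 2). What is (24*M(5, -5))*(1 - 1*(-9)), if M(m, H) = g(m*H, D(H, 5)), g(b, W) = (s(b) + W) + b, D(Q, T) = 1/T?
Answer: -49568/9 ≈ -5507.6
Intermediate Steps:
s(L) = 2*L/(-2 + L) (s(L) = (2*L)/(-2 + L) = 2*L/(-2 + L))
g(b, W) = W + b + 2*b/(-2 + b) (g(b, W) = (2*b/(-2 + b) + W) + b = (W + 2*b/(-2 + b)) + b = W + b + 2*b/(-2 + b))
M(m, H) = ((-2 + H*m)*(1/5 + H*m) + 2*H*m)/(-2 + H*m) (M(m, H) = (2*(m*H) + (-2 + m*H)*(1/5 + m*H))/(-2 + m*H) = (2*(H*m) + (-2 + H*m)*(1/5 + H*m))/(-2 + H*m) = (2*H*m + (-2 + H*m)*(1/5 + H*m))/(-2 + H*m) = ((-2 + H*m)*(1/5 + H*m) + 2*H*m)/(-2 + H*m))
(24*M(5, -5))*(1 - 1*(-9)) = (24*((-2 - 5*5 + 5*(-5)**2*5**2)/(5*(-2 - 5*5))))*(1 - 1*(-9)) = (24*((-2 - 25 + 5*25*25)/(5*(-2 - 25))))*(1 + 9) = (24*((1/5)*(-2 - 25 + 3125)/(-27)))*10 = (24*((1/5)*(-1/27)*3098))*10 = (24*(-3098/135))*10 = -24784/45*10 = -49568/9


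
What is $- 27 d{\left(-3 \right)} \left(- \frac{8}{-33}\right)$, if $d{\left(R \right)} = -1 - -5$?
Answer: $- \frac{288}{11} \approx -26.182$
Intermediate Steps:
$d{\left(R \right)} = 4$ ($d{\left(R \right)} = -1 + 5 = 4$)
$- 27 d{\left(-3 \right)} \left(- \frac{8}{-33}\right) = \left(-27\right) 4 \left(- \frac{8}{-33}\right) = - 108 \left(\left(-8\right) \left(- \frac{1}{33}\right)\right) = \left(-108\right) \frac{8}{33} = - \frac{288}{11}$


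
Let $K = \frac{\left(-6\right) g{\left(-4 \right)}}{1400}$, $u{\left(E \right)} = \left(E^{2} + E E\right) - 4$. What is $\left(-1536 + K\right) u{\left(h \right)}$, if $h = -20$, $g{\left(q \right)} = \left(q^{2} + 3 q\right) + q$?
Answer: $-1222656$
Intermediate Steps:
$g{\left(q \right)} = q^{2} + 4 q$
$u{\left(E \right)} = -4 + 2 E^{2}$ ($u{\left(E \right)} = \left(E^{2} + E^{2}\right) - 4 = 2 E^{2} - 4 = -4 + 2 E^{2}$)
$K = 0$ ($K = \frac{\left(-6\right) \left(- 4 \left(4 - 4\right)\right)}{1400} = - 6 \left(\left(-4\right) 0\right) \frac{1}{1400} = \left(-6\right) 0 \cdot \frac{1}{1400} = 0 \cdot \frac{1}{1400} = 0$)
$\left(-1536 + K\right) u{\left(h \right)} = \left(-1536 + 0\right) \left(-4 + 2 \left(-20\right)^{2}\right) = - 1536 \left(-4 + 2 \cdot 400\right) = - 1536 \left(-4 + 800\right) = \left(-1536\right) 796 = -1222656$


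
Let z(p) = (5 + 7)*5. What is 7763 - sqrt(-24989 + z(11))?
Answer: 7763 - I*sqrt(24929) ≈ 7763.0 - 157.89*I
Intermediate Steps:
z(p) = 60 (z(p) = 12*5 = 60)
7763 - sqrt(-24989 + z(11)) = 7763 - sqrt(-24989 + 60) = 7763 - sqrt(-24929) = 7763 - I*sqrt(24929)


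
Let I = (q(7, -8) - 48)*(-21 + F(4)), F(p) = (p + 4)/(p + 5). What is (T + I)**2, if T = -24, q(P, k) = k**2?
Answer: 9684544/81 ≈ 1.1956e+5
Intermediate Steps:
F(p) = (4 + p)/(5 + p)
I = -2896/9 (I = ((-8)**2 - 48)*(-21 + (4 + 4)/(5 + 4)) = (64 - 48)*(-21 + 8/9) = 16*(-21 + (1/9)*8) = 16*(-21 + 8/9) = 16*(-181/9) = -2896/9 ≈ -321.78)
(T + I)**2 = (-24 - 2896/9)**2 = (-3112/9)**2 = 9684544/81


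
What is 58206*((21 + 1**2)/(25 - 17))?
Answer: 320133/2 ≈ 1.6007e+5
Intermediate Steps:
58206*((21 + 1**2)/(25 - 17)) = 58206*((21 + 1)/8) = 58206*(22*(1/8)) = 58206*(11/4) = 320133/2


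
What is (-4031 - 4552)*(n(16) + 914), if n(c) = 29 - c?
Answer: -7956441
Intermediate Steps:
(-4031 - 4552)*(n(16) + 914) = (-4031 - 4552)*((29 - 1*16) + 914) = -8583*((29 - 16) + 914) = -8583*(13 + 914) = -8583*927 = -7956441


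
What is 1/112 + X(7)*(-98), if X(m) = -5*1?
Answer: 54881/112 ≈ 490.01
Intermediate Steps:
X(m) = -5
1/112 + X(7)*(-98) = 1/112 - 5*(-98) = 1/112 + 490 = 54881/112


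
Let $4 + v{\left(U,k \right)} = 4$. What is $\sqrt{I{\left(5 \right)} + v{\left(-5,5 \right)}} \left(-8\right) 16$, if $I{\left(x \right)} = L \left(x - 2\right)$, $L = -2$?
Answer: $- 128 i \sqrt{6} \approx - 313.53 i$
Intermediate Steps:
$v{\left(U,k \right)} = 0$ ($v{\left(U,k \right)} = -4 + 4 = 0$)
$I{\left(x \right)} = 4 - 2 x$ ($I{\left(x \right)} = - 2 \left(x - 2\right) = - 2 \left(-2 + x\right) = 4 - 2 x$)
$\sqrt{I{\left(5 \right)} + v{\left(-5,5 \right)}} \left(-8\right) 16 = \sqrt{\left(4 - 10\right) + 0} \left(-8\right) 16 = \sqrt{-6 + 0} \left(-8\right) 16 = \sqrt{-6} \left(-8\right) 16 = i \sqrt{6} \left(-8\right) 16 = - 8 i \sqrt{6} \cdot 16 = - 128 i \sqrt{6}$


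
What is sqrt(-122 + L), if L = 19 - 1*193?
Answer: 2*I*sqrt(74) ≈ 17.205*I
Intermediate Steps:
L = -174 (L = 19 - 193 = -174)
sqrt(-122 + L) = sqrt(-122 - 174) = sqrt(-296) = 2*I*sqrt(74)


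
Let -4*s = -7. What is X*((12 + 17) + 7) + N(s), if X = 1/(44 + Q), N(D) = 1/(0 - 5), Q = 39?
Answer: 97/415 ≈ 0.23373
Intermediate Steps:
s = 7/4 (s = -1/4*(-7) = 7/4 ≈ 1.7500)
N(D) = -1/5 (N(D) = 1/(-5) = -1/5)
X = 1/83 (X = 1/(44 + 39) = 1/83 ≈ 0.012048)
X*((12 + 17) + 7) + N(s) = ((12 + 17) + 7)/83 - 1/5 = (29 + 7)/83 - 1/5 = (1/83)*36 - 1/5 = 36/83 - 1/5 = 97/415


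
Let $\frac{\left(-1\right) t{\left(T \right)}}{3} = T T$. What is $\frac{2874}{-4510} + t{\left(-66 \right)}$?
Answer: $- \frac{29469777}{2255} \approx -13069.0$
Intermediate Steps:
$t{\left(T \right)} = - 3 T^{2}$ ($t{\left(T \right)} = - 3 T T = - 3 T^{2}$)
$\frac{2874}{-4510} + t{\left(-66 \right)} = \frac{2874}{-4510} - 3 \left(-66\right)^{2} = 2874 \left(- \frac{1}{4510}\right) - 13068 = - \frac{1437}{2255} - 13068 = - \frac{29469777}{2255}$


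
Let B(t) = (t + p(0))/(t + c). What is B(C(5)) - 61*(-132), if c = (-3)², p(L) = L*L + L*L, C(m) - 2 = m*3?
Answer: 209369/26 ≈ 8052.7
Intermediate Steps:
C(m) = 2 + 3*m (C(m) = 2 + m*3 = 2 + 3*m)
p(L) = 2*L² (p(L) = L² + L² = 2*L²)
c = 9
B(t) = t/(9 + t) (B(t) = (t + 2*0²)/(t + 9) = (t + 2*0)/(9 + t) = (t + 0)/(9 + t) = t/(9 + t))
B(C(5)) - 61*(-132) = (2 + 3*5)/(9 + (2 + 3*5)) - 61*(-132) = (2 + 15)/(9 + (2 + 15)) + 8052 = 17/(9 + 17) + 8052 = 17/26 + 8052 = 209369/26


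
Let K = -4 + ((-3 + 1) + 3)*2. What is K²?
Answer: 4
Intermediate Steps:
K = -2 (K = -4 + (-2 + 3)*2 = -4 + 1*2 = -4 + 2 = -2)
K² = (-2)² = 4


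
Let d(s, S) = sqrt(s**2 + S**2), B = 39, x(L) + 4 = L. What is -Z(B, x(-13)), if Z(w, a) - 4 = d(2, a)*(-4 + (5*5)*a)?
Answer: -4 + 429*sqrt(293) ≈ 7339.3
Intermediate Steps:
x(L) = -4 + L
d(s, S) = sqrt(S**2 + s**2)
Z(w, a) = 4 + sqrt(4 + a**2)*(-4 + 25*a) (Z(w, a) = 4 + sqrt(a**2 + 2**2)*(-4 + (5*5)*a) = 4 + sqrt(a**2 + 4)*(-4 + 25*a) = 4 + sqrt(4 + a**2)*(-4 + 25*a))
-Z(B, x(-13)) = -(4 - 4*sqrt(4 + (-4 - 13)**2) + 25*(-4 - 13)*sqrt(4 + (-4 - 13)**2)) = -(4 - 4*sqrt(4 + (-17)**2) + 25*(-17)*sqrt(4 + (-17)**2)) = -(4 - 4*sqrt(4 + 289) + 25*(-17)*sqrt(4 + 289)) = -(4 - 4*sqrt(293) + 25*(-17)*sqrt(293)) = -(4 - 4*sqrt(293) - 425*sqrt(293)) = -(4 - 429*sqrt(293)) = -4 + 429*sqrt(293)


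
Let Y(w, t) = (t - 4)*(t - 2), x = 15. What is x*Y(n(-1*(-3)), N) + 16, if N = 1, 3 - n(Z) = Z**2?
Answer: 61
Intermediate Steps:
n(Z) = 3 - Z**2
Y(w, t) = (-4 + t)*(-2 + t)
x*Y(n(-1*(-3)), N) + 16 = 15*(8 + 1**2 - 6*1) + 16 = 15*(8 + 1 - 6) + 16 = 15*3 + 16 = 45 + 16 = 61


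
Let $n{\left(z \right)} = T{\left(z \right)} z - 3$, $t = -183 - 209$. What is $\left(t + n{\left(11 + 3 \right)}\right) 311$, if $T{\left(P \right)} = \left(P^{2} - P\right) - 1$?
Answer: $665229$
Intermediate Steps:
$T{\left(P \right)} = -1 + P^{2} - P$
$t = -392$
$n{\left(z \right)} = -3 + z \left(-1 + z^{2} - z\right)$ ($n{\left(z \right)} = \left(-1 + z^{2} - z\right) z - 3 = z \left(-1 + z^{2} - z\right) - 3 = -3 + z \left(-1 + z^{2} - z\right)$)
$\left(t + n{\left(11 + 3 \right)}\right) 311 = \left(-392 - \left(17 + \left(11 + 3\right)^{2} - \left(11 + 3\right)^{3}\right)\right) 311 = \left(-392 - \left(213 - 2744\right)\right) 311 = \left(-392 - -2531\right) 311 = \left(-392 + 2531\right) 311 = 2139 \cdot 311 = 665229$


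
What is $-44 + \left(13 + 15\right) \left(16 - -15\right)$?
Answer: $824$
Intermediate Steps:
$-44 + \left(13 + 15\right) \left(16 - -15\right) = -44 + 28 \left(16 + 15\right) = -44 + 28 \cdot 31 = -44 + 868 = 824$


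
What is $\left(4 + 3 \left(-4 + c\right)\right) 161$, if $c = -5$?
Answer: $-3703$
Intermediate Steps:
$\left(4 + 3 \left(-4 + c\right)\right) 161 = \left(4 + 3 \left(-4 - 5\right)\right) 161 = \left(4 + 3 \left(-9\right)\right) 161 = \left(4 - 27\right) 161 = \left(-23\right) 161 = -3703$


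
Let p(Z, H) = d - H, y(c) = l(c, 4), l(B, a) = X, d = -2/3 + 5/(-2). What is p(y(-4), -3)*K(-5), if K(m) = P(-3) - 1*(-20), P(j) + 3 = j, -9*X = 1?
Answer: -7/3 ≈ -2.3333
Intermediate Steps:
d = -19/6 (d = -2*1/3 + 5*(-1/2) = -2/3 - 5/2 = -19/6 ≈ -3.1667)
X = -1/9 (X = -1/9*1 = -1/9 ≈ -0.11111)
P(j) = -3 + j
l(B, a) = -1/9
y(c) = -1/9
K(m) = 14 (K(m) = (-3 - 3) - 1*(-20) = -6 + 20 = 14)
p(Z, H) = -19/6 - H
p(y(-4), -3)*K(-5) = (-19/6 - 1*(-3))*14 = (-19/6 + 3)*14 = -1/6*14 = -7/3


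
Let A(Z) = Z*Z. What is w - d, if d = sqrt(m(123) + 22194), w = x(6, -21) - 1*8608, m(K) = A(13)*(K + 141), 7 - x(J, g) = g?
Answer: -8580 - sqrt(66810) ≈ -8838.5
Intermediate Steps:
x(J, g) = 7 - g
A(Z) = Z**2
m(K) = 23829 + 169*K (m(K) = 13**2*(K + 141) = 169*(141 + K) = 23829 + 169*K)
w = -8580 (w = (7 - 1*(-21)) - 1*8608 = (7 + 21) - 8608 = 28 - 8608 = -8580)
d = sqrt(66810) (d = sqrt((23829 + 169*123) + 22194) = sqrt((23829 + 20787) + 22194) = sqrt(44616 + 22194) = sqrt(66810) ≈ 258.48)
w - d = -8580 - sqrt(66810)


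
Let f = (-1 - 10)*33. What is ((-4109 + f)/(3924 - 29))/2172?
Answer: -1118/2114985 ≈ -0.00052861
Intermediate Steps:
f = -363 (f = -11*33 = -363)
((-4109 + f)/(3924 - 29))/2172 = ((-4109 - 363)/(3924 - 29))/2172 = -4472/3895*(1/2172) = -4472*1/3895*(1/2172) = -4472/3895*1/2172 = -1118/2114985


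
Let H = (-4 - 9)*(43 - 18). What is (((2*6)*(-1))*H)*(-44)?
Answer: -171600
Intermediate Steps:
H = -325 (H = -13*25 = -325)
(((2*6)*(-1))*H)*(-44) = (((2*6)*(-1))*(-325))*(-44) = ((12*(-1))*(-325))*(-44) = -12*(-325)*(-44) = 3900*(-44) = -171600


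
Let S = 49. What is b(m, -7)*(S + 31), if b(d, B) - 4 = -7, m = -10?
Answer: -240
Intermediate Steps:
b(d, B) = -3 (b(d, B) = 4 - 7 = -3)
b(m, -7)*(S + 31) = -3*(49 + 31) = -3*80 = -240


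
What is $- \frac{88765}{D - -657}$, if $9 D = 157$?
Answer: $- \frac{159777}{1214} \approx -131.61$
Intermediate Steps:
$D = \frac{157}{9}$ ($D = \frac{1}{9} \cdot 157 = \frac{157}{9} \approx 17.444$)
$- \frac{88765}{D - -657} = - \frac{88765}{\frac{157}{9} - -657} = - \frac{88765}{\frac{157}{9} + 657} = - \frac{88765}{\frac{6070}{9}} = \left(-88765\right) \frac{9}{6070} = - \frac{159777}{1214}$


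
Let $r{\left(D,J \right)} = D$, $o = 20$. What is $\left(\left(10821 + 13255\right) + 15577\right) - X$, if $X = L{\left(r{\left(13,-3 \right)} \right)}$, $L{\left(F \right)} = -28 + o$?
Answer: $39661$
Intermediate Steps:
$L{\left(F \right)} = -8$ ($L{\left(F \right)} = -28 + 20 = -8$)
$X = -8$
$\left(\left(10821 + 13255\right) + 15577\right) - X = \left(\left(10821 + 13255\right) + 15577\right) - -8 = \left(24076 + 15577\right) + 8 = 39653 + 8 = 39661$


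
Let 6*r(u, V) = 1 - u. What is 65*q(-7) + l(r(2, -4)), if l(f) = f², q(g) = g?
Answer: -16379/36 ≈ -454.97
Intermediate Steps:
r(u, V) = ⅙ - u/6 (r(u, V) = (1 - u)/6 = ⅙ - u/6)
65*q(-7) + l(r(2, -4)) = 65*(-7) + (⅙ - ⅙*2)² = -455 + (⅙ - ⅓)² = -455 + (-⅙)² = -455 + 1/36 = -16379/36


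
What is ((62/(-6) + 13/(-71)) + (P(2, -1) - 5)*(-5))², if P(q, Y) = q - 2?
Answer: 9517225/45369 ≈ 209.77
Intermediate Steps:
P(q, Y) = -2 + q
((62/(-6) + 13/(-71)) + (P(2, -1) - 5)*(-5))² = ((62/(-6) + 13/(-71)) + ((-2 + 2) - 5)*(-5))² = ((62*(-⅙) + 13*(-1/71)) + (0 - 5)*(-5))² = ((-31/3 - 13/71) - 5*(-5))² = (-2240/213 + 25)² = (3085/213)² = 9517225/45369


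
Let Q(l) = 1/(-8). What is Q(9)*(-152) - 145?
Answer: -126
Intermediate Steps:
Q(l) = -⅛
Q(9)*(-152) - 145 = -⅛*(-152) - 145 = 19 - 145 = -126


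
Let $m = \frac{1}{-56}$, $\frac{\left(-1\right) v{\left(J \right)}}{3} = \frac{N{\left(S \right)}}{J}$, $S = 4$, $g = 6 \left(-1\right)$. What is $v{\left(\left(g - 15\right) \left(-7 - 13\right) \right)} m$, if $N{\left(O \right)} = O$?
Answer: $\frac{1}{1960} \approx 0.0005102$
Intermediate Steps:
$g = -6$
$v{\left(J \right)} = - \frac{12}{J}$ ($v{\left(J \right)} = - 3 \frac{4}{J} = - \frac{12}{J}$)
$m = - \frac{1}{56} \approx -0.017857$
$v{\left(\left(g - 15\right) \left(-7 - 13\right) \right)} m = - \frac{12}{\left(-6 - 15\right) \left(-7 - 13\right)} \left(- \frac{1}{56}\right) = - \frac{12}{\left(-21\right) \left(-20\right)} \left(- \frac{1}{56}\right) = - \frac{12}{420} \left(- \frac{1}{56}\right) = \left(-12\right) \frac{1}{420} \left(- \frac{1}{56}\right) = \left(- \frac{1}{35}\right) \left(- \frac{1}{56}\right) = \frac{1}{1960}$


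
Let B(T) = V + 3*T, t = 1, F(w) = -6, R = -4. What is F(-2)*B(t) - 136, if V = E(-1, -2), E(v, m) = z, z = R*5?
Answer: -34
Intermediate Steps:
z = -20 (z = -4*5 = -20)
E(v, m) = -20
V = -20
B(T) = -20 + 3*T
F(-2)*B(t) - 136 = -6*(-20 + 3*1) - 136 = -6*(-20 + 3) - 136 = -6*(-17) - 136 = 102 - 136 = -34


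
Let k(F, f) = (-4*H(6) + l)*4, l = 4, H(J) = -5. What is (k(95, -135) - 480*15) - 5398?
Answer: -12502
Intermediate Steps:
k(F, f) = 96 (k(F, f) = (-4*(-5) + 4)*4 = (20 + 4)*4 = 24*4 = 96)
(k(95, -135) - 480*15) - 5398 = (96 - 480*15) - 5398 = (96 - 7200) - 5398 = -7104 - 5398 = -12502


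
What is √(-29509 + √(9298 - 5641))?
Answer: √(-29509 + √3657) ≈ 171.61*I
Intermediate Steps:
√(-29509 + √(9298 - 5641)) = √(-29509 + √3657)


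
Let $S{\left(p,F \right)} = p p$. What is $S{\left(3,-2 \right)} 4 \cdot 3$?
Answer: $108$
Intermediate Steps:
$S{\left(p,F \right)} = p^{2}$
$S{\left(3,-2 \right)} 4 \cdot 3 = 3^{2} \cdot 4 \cdot 3 = 9 \cdot 4 \cdot 3 = 36 \cdot 3 = 108$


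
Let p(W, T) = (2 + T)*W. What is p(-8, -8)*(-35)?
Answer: -1680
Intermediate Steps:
p(W, T) = W*(2 + T)
p(-8, -8)*(-35) = -8*(2 - 8)*(-35) = -8*(-6)*(-35) = 48*(-35) = -1680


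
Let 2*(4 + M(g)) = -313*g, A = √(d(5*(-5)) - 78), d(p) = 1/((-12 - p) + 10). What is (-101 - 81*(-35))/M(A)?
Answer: -1006112/175659889 + 1711484*I*√41239/175659889 ≈ -0.0057276 + 1.9786*I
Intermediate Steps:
d(p) = 1/(-2 - p)
A = I*√41239/23 (A = √(-1/(2 + 5*(-5)) - 78) = √(-1/(2 - 25) - 78) = √(-1/(-23) - 78) = √(-1*(-1/23) - 78) = √(1/23 - 78) = √(-1793/23) = I*√41239/23 ≈ 8.8293*I)
M(g) = -4 - 313*g/2 (M(g) = -4 + (-313*g)/2 = -4 - 313*g/2)
(-101 - 81*(-35))/M(A) = (-101 - 81*(-35))/(-4 - 313*I*√41239/46) = (-101 + 2835)/(-4 - 313*I*√41239/46) = 2734/(-4 - 313*I*√41239/46)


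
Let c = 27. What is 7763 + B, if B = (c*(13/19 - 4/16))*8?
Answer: 149279/19 ≈ 7856.8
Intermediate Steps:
B = 1782/19 (B = (27*(13/19 - 4/16))*8 = (27*(13*(1/19) - 4*1/16))*8 = (27*(13/19 - ¼))*8 = (27*(33/76))*8 = (891/76)*8 = 1782/19 ≈ 93.789)
7763 + B = 7763 + 1782/19 = 149279/19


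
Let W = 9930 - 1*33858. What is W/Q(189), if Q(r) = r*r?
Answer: -7976/11907 ≈ -0.66986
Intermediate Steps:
W = -23928 (W = 9930 - 33858 = -23928)
Q(r) = r²
W/Q(189) = -23928/(189²) = -23928/35721 = -23928*1/35721 = -7976/11907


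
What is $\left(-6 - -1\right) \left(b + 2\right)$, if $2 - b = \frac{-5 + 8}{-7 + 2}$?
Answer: $-23$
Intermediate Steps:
$b = \frac{13}{5}$ ($b = 2 - \frac{-5 + 8}{-7 + 2} = 2 - \frac{3}{-5} = 2 - 3 \left(- \frac{1}{5}\right) = 2 - - \frac{3}{5} = 2 + \frac{3}{5} = \frac{13}{5} \approx 2.6$)
$\left(-6 - -1\right) \left(b + 2\right) = \left(-6 - -1\right) \left(\frac{13}{5} + 2\right) = \left(-6 + 1\right) \frac{23}{5} = \left(-5\right) \frac{23}{5} = -23$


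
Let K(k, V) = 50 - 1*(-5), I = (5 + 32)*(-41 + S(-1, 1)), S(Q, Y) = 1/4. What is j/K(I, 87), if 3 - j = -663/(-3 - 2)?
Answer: -648/275 ≈ -2.3564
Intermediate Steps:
S(Q, Y) = ¼
j = -648/5 (j = 3 - (-663)/(-3 - 2) = 3 - (-663)/(-5) = 3 - (-1)*(-663)/5 = 3 - 1*663/5 = 3 - 663/5 = -648/5 ≈ -129.60)
I = -6031/4 (I = (5 + 32)*(-41 + ¼) = 37*(-163/4) = -6031/4 ≈ -1507.8)
K(k, V) = 55 (K(k, V) = 50 + 5 = 55)
j/K(I, 87) = -648/5/55 = -648/5*1/55 = -648/275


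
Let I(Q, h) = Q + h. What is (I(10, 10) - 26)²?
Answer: 36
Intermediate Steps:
(I(10, 10) - 26)² = ((10 + 10) - 26)² = (20 - 26)² = (-6)² = 36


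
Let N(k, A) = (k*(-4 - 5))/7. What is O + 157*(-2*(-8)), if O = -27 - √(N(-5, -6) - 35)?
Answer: 2485 - 10*I*√14/7 ≈ 2485.0 - 5.3452*I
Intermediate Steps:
N(k, A) = -9*k/7 (N(k, A) = (k*(-9))*(⅐) = -9*k*(⅐) = -9*k/7)
O = -27 - 10*I*√14/7 (O = -27 - √(-9/7*(-5) - 35) = -27 - √(45/7 - 35) = -27 - √(-200/7) = -27 - 10*I*√14/7 ≈ -27.0 - 5.3452*I)
O + 157*(-2*(-8)) = (-27 - 10*I*√14/7) + 157*(-2*(-8)) = (-27 - 10*I*√14/7) + 157*16 = (-27 - 10*I*√14/7) + 2512 = 2485 - 10*I*√14/7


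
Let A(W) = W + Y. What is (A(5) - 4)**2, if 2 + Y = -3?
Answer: 16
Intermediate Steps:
Y = -5 (Y = -2 - 3 = -5)
A(W) = -5 + W (A(W) = W - 5 = -5 + W)
(A(5) - 4)**2 = ((-5 + 5) - 4)**2 = (0 - 4)**2 = (-4)**2 = 16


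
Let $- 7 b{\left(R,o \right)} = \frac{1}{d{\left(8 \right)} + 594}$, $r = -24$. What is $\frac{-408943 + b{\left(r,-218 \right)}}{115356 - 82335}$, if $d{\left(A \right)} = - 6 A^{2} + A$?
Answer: $- \frac{208015673}{16796682} \approx -12.384$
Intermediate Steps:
$d{\left(A \right)} = A - 6 A^{2}$
$b{\left(R,o \right)} = - \frac{1}{1526}$ ($b{\left(R,o \right)} = - \frac{1}{7 \left(8 \left(1 - 48\right) + 594\right)} = - \frac{1}{7 \left(8 \left(-47\right) + 594\right)} = - \frac{1}{7 \left(-376 + 594\right)} = - \frac{1}{7 \cdot 218} = \left(- \frac{1}{7}\right) \frac{1}{218} = - \frac{1}{1526}$)
$\frac{-408943 + b{\left(r,-218 \right)}}{115356 - 82335} = \frac{-408943 - \frac{1}{1526}}{115356 - 82335} = - \frac{624047019}{1526 \cdot 33021} = \left(- \frac{624047019}{1526}\right) \frac{1}{33021} = - \frac{208015673}{16796682}$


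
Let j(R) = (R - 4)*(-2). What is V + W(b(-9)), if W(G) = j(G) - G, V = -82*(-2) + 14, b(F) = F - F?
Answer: 186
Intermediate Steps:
b(F) = 0
V = 178 (V = 164 + 14 = 178)
j(R) = 8 - 2*R (j(R) = (-4 + R)*(-2) = 8 - 2*R)
W(G) = 8 - 3*G (W(G) = (8 - 2*G) - G = 8 - 3*G)
V + W(b(-9)) = 178 + (8 - 3*0) = 178 + (8 + 0) = 178 + 8 = 186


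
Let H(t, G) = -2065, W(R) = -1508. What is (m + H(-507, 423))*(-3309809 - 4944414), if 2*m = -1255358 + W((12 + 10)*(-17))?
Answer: 5204271093054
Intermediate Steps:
m = -628433 (m = (-1255358 - 1508)/2 = (½)*(-1256866) = -628433)
(m + H(-507, 423))*(-3309809 - 4944414) = (-628433 - 2065)*(-3309809 - 4944414) = -630498*(-8254223) = 5204271093054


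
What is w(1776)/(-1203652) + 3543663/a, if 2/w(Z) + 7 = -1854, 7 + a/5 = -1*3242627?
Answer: -330741342965179/1513226749109135 ≈ -0.21857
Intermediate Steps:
a = -16213170 (a = -35 + 5*(-1*3242627) = -35 + 5*(-3242627) = -35 - 16213135 = -16213170)
w(Z) = -2/1861 (w(Z) = 2/(-7 - 1854) = 2/(-1861) = 2*(-1/1861) = -2/1861)
w(1776)/(-1203652) + 3543663/a = -2/1861/(-1203652) + 3543663/(-16213170) = -2/1861*(-1/1203652) + 3543663*(-1/16213170) = 1/1119998186 - 1181221/5404390 = -330741342965179/1513226749109135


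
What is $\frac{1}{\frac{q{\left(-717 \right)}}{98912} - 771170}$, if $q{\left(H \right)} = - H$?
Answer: $- \frac{98912}{76277966323} \approx -1.2967 \cdot 10^{-6}$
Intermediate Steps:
$\frac{1}{\frac{q{\left(-717 \right)}}{98912} - 771170} = \frac{1}{\frac{\left(-1\right) \left(-717\right)}{98912} - 771170} = \frac{1}{717 \cdot \frac{1}{98912} - 771170} = \frac{1}{\frac{717}{98912} - 771170} = \frac{1}{- \frac{76277966323}{98912}} = - \frac{98912}{76277966323}$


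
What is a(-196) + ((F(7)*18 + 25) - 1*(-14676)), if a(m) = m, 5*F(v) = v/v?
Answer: 72543/5 ≈ 14509.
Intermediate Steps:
F(v) = 1/5 (F(v) = (v/v)/5 = (1/5)*1 = 1/5)
a(-196) + ((F(7)*18 + 25) - 1*(-14676)) = -196 + (((1/5)*18 + 25) - 1*(-14676)) = -196 + ((18/5 + 25) + 14676) = -196 + (143/5 + 14676) = -196 + 73523/5 = 72543/5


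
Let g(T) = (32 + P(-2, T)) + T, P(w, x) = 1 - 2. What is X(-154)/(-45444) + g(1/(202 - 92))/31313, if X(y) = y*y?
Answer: -2911896157/5590309890 ≈ -0.52088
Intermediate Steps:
X(y) = y²
P(w, x) = -1
g(T) = 31 + T (g(T) = (32 - 1) + T = 31 + T)
X(-154)/(-45444) + g(1/(202 - 92))/31313 = (-154)²/(-45444) + (31 + 1/(202 - 92))/31313 = 23716*(-1/45444) + (31 + 1/110)*(1/31313) = -847/1623 + (31 + 1/110)*(1/31313) = -847/1623 + (3411/110)*(1/31313) = -847/1623 + 3411/3444430 = -2911896157/5590309890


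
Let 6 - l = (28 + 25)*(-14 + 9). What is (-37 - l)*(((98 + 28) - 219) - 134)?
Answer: 69916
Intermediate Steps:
l = 271 (l = 6 - (28 + 25)*(-14 + 9) = 6 - 53*(-5) = 6 - 1*(-265) = 6 + 265 = 271)
(-37 - l)*(((98 + 28) - 219) - 134) = (-37 - 1*271)*(((98 + 28) - 219) - 134) = (-37 - 271)*((126 - 219) - 134) = -308*(-93 - 134) = -308*(-227) = 69916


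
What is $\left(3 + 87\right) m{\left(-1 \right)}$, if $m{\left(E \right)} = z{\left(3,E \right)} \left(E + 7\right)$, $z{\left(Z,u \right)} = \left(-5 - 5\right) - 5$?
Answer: $-8100$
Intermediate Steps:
$z{\left(Z,u \right)} = -15$ ($z{\left(Z,u \right)} = -10 - 5 = -15$)
$m{\left(E \right)} = -105 - 15 E$ ($m{\left(E \right)} = - 15 \left(E + 7\right) = - 15 \left(7 + E\right) = -105 - 15 E$)
$\left(3 + 87\right) m{\left(-1 \right)} = \left(3 + 87\right) \left(-105 - -15\right) = 90 \left(-105 + 15\right) = 90 \left(-90\right) = -8100$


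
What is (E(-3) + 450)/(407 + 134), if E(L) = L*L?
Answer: 459/541 ≈ 0.84843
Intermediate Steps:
E(L) = L²
(E(-3) + 450)/(407 + 134) = ((-3)² + 450)/(407 + 134) = (9 + 450)/541 = 459*(1/541) = 459/541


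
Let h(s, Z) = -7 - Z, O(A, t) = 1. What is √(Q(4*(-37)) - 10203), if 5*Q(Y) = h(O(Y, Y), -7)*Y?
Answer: I*√10203 ≈ 101.01*I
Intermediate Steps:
Q(Y) = 0 (Q(Y) = ((-7 - 1*(-7))*Y)/5 = ((-7 + 7)*Y)/5 = (0*Y)/5 = (⅕)*0 = 0)
√(Q(4*(-37)) - 10203) = √(0 - 10203) = √(-10203) = I*√10203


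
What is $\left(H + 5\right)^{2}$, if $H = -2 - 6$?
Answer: $9$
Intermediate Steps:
$H = -8$
$\left(H + 5\right)^{2} = \left(-8 + 5\right)^{2} = \left(-3\right)^{2} = 9$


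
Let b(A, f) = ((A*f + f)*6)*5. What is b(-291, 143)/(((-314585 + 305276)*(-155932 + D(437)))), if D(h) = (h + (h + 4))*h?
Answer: 7150/12184839 ≈ 0.00058679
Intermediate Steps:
D(h) = h*(4 + 2*h) (D(h) = (h + (4 + h))*h = (4 + 2*h)*h = h*(4 + 2*h))
b(A, f) = 30*f + 30*A*f (b(A, f) = ((f + A*f)*6)*5 = (6*f + 6*A*f)*5 = 30*f + 30*A*f)
b(-291, 143)/(((-314585 + 305276)*(-155932 + D(437)))) = (30*143*(1 - 291))/(((-314585 + 305276)*(-155932 + 2*437*(2 + 437)))) = (30*143*(-290))/((-9309*(-155932 + 2*437*439))) = -1244100*(-1/(9309*(-155932 + 383686))) = -1244100/((-9309*227754)) = -1244100/(-2120161986) = -1244100*(-1/2120161986) = 7150/12184839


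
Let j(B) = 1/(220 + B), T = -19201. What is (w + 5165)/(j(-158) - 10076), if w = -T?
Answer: -503564/208237 ≈ -2.4182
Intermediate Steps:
w = 19201 (w = -1*(-19201) = 19201)
(w + 5165)/(j(-158) - 10076) = (19201 + 5165)/(1/(220 - 158) - 10076) = 24366/(1/62 - 10076) = 24366/(-624711/62) = 24366*(-62/624711) = -503564/208237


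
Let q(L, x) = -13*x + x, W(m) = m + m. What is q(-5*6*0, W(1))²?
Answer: 576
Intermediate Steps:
W(m) = 2*m
q(L, x) = -12*x
q(-5*6*0, W(1))² = (-24)² = 576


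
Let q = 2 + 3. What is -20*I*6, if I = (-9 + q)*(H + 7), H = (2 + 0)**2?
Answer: 5280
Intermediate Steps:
H = 4 (H = 2**2 = 4)
q = 5
I = -44 (I = (-9 + 5)*(4 + 7) = -4*11 = -44)
-20*I*6 = -20*(-44)*6 = 880*6 = 5280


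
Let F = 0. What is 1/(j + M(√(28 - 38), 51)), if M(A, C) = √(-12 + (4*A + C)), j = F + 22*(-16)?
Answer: 1/(-352 + √(39 + 4*I*√10)) ≈ -0.0028929 - 8.369e-6*I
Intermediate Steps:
j = -352 (j = 0 + 22*(-16) = 0 - 352 = -352)
M(A, C) = √(-12 + C + 4*A) (M(A, C) = √(-12 + (C + 4*A)) = √(-12 + C + 4*A))
1/(j + M(√(28 - 38), 51)) = 1/(-352 + √(-12 + 51 + 4*√(28 - 38))) = 1/(-352 + √(-12 + 51 + 4*√(-10))) = 1/(-352 + √(-12 + 51 + 4*(I*√10))) = 1/(-352 + √(-12 + 51 + 4*I*√10)) = 1/(-352 + √(39 + 4*I*√10))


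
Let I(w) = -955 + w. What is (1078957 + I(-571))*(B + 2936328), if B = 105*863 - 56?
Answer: 3261261887297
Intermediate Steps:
B = 90559 (B = 90615 - 56 = 90559)
(1078957 + I(-571))*(B + 2936328) = (1078957 + (-955 - 571))*(90559 + 2936328) = (1078957 - 1526)*3026887 = 1077431*3026887 = 3261261887297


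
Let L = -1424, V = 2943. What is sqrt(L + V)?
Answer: 7*sqrt(31) ≈ 38.974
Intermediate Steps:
sqrt(L + V) = sqrt(-1424 + 2943) = sqrt(1519) = 7*sqrt(31)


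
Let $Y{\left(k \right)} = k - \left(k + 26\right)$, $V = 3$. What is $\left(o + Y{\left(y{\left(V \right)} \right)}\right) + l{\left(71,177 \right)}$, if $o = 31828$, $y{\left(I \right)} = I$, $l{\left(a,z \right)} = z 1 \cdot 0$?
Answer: $31802$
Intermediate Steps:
$l{\left(a,z \right)} = 0$ ($l{\left(a,z \right)} = z 0 = 0$)
$Y{\left(k \right)} = -26$ ($Y{\left(k \right)} = k - \left(26 + k\right) = -26$)
$\left(o + Y{\left(y{\left(V \right)} \right)}\right) + l{\left(71,177 \right)} = \left(31828 - 26\right) + 0 = 31802 + 0 = 31802$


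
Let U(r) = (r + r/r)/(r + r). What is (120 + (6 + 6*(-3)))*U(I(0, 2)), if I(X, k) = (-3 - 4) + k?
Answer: 216/5 ≈ 43.200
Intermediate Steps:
I(X, k) = -7 + k
U(r) = (1 + r)/(2*r) (U(r) = (r + 1)/((2*r)) = (1 + r)*(1/(2*r)) = (1 + r)/(2*r))
(120 + (6 + 6*(-3)))*U(I(0, 2)) = (120 + (6 + 6*(-3)))*((1 + (-7 + 2))/(2*(-7 + 2))) = (120 + (6 - 18))*((½)*(1 - 5)/(-5)) = (120 - 12)*((½)*(-⅕)*(-4)) = 108*(⅖) = 216/5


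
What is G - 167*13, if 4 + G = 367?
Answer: -1808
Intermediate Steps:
G = 363 (G = -4 + 367 = 363)
G - 167*13 = 363 - 167*13 = 363 - 2171 = -1808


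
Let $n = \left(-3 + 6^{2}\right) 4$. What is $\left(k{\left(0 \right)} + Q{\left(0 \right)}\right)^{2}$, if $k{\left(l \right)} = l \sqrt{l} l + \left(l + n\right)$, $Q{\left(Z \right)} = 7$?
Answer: $19321$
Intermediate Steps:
$n = 132$ ($n = \left(-3 + 36\right) 4 = 33 \cdot 4 = 132$)
$k{\left(l \right)} = 132 + l + l^{\frac{5}{2}}$ ($k{\left(l \right)} = l \sqrt{l} l + \left(l + 132\right) = l^{\frac{3}{2}} l + \left(132 + l\right) = l^{\frac{5}{2}} + \left(132 + l\right) = 132 + l + l^{\frac{5}{2}}$)
$\left(k{\left(0 \right)} + Q{\left(0 \right)}\right)^{2} = \left(\left(132 + 0 + 0^{\frac{5}{2}}\right) + 7\right)^{2} = \left(\left(132 + 0 + 0\right) + 7\right)^{2} = \left(132 + 7\right)^{2} = 139^{2} = 19321$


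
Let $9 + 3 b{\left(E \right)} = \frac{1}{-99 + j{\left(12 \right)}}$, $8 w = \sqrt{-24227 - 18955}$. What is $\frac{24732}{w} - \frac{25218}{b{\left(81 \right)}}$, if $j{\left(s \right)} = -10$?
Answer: $\frac{4123143}{491} - \frac{32976 i \sqrt{4798}}{2399} \approx 8397.4 - 952.13 i$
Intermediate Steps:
$w = \frac{3 i \sqrt{4798}}{8}$ ($w = \frac{\sqrt{-24227 - 18955}}{8} = \frac{\sqrt{-43182}}{8} = \frac{3 i \sqrt{4798}}{8} \approx 25.975 i$)
$b{\left(E \right)} = - \frac{982}{327}$ ($b{\left(E \right)} = -3 + \frac{1}{3 \left(-99 - 10\right)} = -3 + \frac{1}{3 \left(-109\right)} = -3 + \frac{1}{3} \left(- \frac{1}{109}\right) = -3 - \frac{1}{327} = - \frac{982}{327}$)
$\frac{24732}{w} - \frac{25218}{b{\left(81 \right)}} = \frac{24732}{\frac{3}{8} i \sqrt{4798}} - \frac{25218}{- \frac{982}{327}} = 24732 \left(- \frac{4 i \sqrt{4798}}{7197}\right) - - \frac{4123143}{491} = - \frac{32976 i \sqrt{4798}}{2399} + \frac{4123143}{491} = \frac{4123143}{491} - \frac{32976 i \sqrt{4798}}{2399}$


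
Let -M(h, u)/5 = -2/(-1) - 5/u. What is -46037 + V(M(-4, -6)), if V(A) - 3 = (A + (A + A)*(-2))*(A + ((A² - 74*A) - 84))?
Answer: 207187/72 ≈ 2877.6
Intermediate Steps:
M(h, u) = -10 + 25/u (M(h, u) = -5*(-2/(-1) - 5/u) = -5*(-2*(-1) - 5/u) = -5*(2 - 5/u) = -10 + 25/u)
V(A) = 3 - 3*A*(-84 + A² - 73*A) (V(A) = 3 + (A + (A + A)*(-2))*(A + ((A² - 74*A) - 84)) = 3 + (A + (2*A)*(-2))*(A + (-84 + A² - 74*A)) = 3 + (A - 4*A)*(-84 + A² - 73*A) = 3 + (-3*A)*(-84 + A² - 73*A) = 3 - 3*A*(-84 + A² - 73*A))
-46037 + V(M(-4, -6)) = -46037 + (3 - 3*(-10 + 25/(-6))³ + 219*(-10 + 25/(-6))² + 252*(-10 + 25/(-6))) = -46037 + (3 - 3*(-10 + 25*(-⅙))³ + 219*(-10 + 25*(-⅙))² + 252*(-10 + 25*(-⅙))) = -46037 + (3 - 3*(-10 - 25/6)³ + 219*(-10 - 25/6)² + 252*(-10 - 25/6)) = -46037 + (3 - 3*(-85/6)³ + 219*(-85/6)² + 252*(-85/6)) = -46037 + (3 - 3*(-614125/216) + 219*(7225/36) - 3570) = -46037 + (3 + 614125/72 + 527425/12 - 3570) = -46037 + 3521851/72 = 207187/72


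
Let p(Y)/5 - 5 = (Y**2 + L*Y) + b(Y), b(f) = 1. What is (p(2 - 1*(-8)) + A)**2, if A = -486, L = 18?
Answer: 891136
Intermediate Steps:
p(Y) = 30 + 5*Y**2 + 90*Y (p(Y) = 25 + 5*((Y**2 + 18*Y) + 1) = 25 + 5*(1 + Y**2 + 18*Y) = 25 + (5 + 5*Y**2 + 90*Y) = 30 + 5*Y**2 + 90*Y)
(p(2 - 1*(-8)) + A)**2 = ((30 + 5*(2 - 1*(-8))**2 + 90*(2 - 1*(-8))) - 486)**2 = ((30 + 5*(2 + 8)**2 + 90*(2 + 8)) - 486)**2 = ((30 + 5*10**2 + 90*10) - 486)**2 = ((30 + 5*100 + 900) - 486)**2 = ((30 + 500 + 900) - 486)**2 = (1430 - 486)**2 = 944**2 = 891136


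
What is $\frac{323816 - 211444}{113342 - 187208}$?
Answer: $- \frac{4322}{2841} \approx -1.5213$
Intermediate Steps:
$\frac{323816 - 211444}{113342 - 187208} = \frac{112372}{-73866} = 112372 \left(- \frac{1}{73866}\right) = - \frac{4322}{2841}$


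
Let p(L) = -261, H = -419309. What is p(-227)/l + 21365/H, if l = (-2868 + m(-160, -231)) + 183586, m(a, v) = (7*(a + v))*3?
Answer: -3795051704/72333737663 ≈ -0.052466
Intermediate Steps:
m(a, v) = 21*a + 21*v (m(a, v) = (7*a + 7*v)*3 = 21*a + 21*v)
l = 172507 (l = (-2868 + (21*(-160) + 21*(-231))) + 183586 = (-2868 + (-3360 - 4851)) + 183586 = (-2868 - 8211) + 183586 = -11079 + 183586 = 172507)
p(-227)/l + 21365/H = -261/172507 + 21365/(-419309) = -261*1/172507 + 21365*(-1/419309) = -261/172507 - 21365/419309 = -3795051704/72333737663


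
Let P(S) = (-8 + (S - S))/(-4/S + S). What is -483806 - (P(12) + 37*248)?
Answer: -17254346/35 ≈ -4.9298e+5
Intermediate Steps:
P(S) = -8/(S - 4/S) (P(S) = (-8 + 0)/(S - 4/S) = -8/(S - 4/S))
-483806 - (P(12) + 37*248) = -483806 - (-8*12/(-4 + 12²) + 37*248) = -483806 - (-8*12/(-4 + 144) + 9176) = -483806 - (-8*12/140 + 9176) = -483806 - (-8*12*1/140 + 9176) = -483806 - (-24/35 + 9176) = -483806 - 1*321136/35 = -483806 - 321136/35 = -17254346/35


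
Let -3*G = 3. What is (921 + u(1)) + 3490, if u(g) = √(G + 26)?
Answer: 4416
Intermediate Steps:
G = -1 (G = -⅓*3 = -1)
u(g) = 5 (u(g) = √(-1 + 26) = √25 = 5)
(921 + u(1)) + 3490 = (921 + 5) + 3490 = 926 + 3490 = 4416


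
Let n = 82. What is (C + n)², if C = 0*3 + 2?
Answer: 7056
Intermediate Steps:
C = 2 (C = 0 + 2 = 2)
(C + n)² = (2 + 82)² = 84² = 7056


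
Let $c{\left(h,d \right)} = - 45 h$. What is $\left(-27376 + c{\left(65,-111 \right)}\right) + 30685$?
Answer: $384$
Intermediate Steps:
$\left(-27376 + c{\left(65,-111 \right)}\right) + 30685 = \left(-27376 - 2925\right) + 30685 = -30301 + 30685 = 384$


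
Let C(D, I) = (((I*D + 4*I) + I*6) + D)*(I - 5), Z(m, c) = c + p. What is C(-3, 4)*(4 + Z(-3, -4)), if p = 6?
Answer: -150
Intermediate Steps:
Z(m, c) = 6 + c (Z(m, c) = c + 6 = 6 + c)
C(D, I) = (-5 + I)*(D + 10*I + D*I) (C(D, I) = (((D*I + 4*I) + 6*I) + D)*(-5 + I) = (((4*I + D*I) + 6*I) + D)*(-5 + I) = ((10*I + D*I) + D)*(-5 + I) = (D + 10*I + D*I)*(-5 + I) = (-5 + I)*(D + 10*I + D*I))
C(-3, 4)*(4 + Z(-3, -4)) = (-50*4 - 5*(-3) + 10*4² - 3*4² - 4*(-3)*4)*(4 + (6 - 4)) = (-200 + 15 + 10*16 - 3*16 + 48)*(4 + 2) = (-200 + 15 + 160 - 48 + 48)*6 = -25*6 = -150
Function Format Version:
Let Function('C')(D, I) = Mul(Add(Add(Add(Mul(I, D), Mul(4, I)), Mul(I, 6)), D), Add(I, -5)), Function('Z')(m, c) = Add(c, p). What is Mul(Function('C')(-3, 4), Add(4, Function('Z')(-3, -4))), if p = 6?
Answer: -150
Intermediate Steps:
Function('Z')(m, c) = Add(6, c) (Function('Z')(m, c) = Add(c, 6) = Add(6, c))
Function('C')(D, I) = Mul(Add(-5, I), Add(D, Mul(10, I), Mul(D, I))) (Function('C')(D, I) = Mul(Add(Add(Add(Mul(D, I), Mul(4, I)), Mul(6, I)), D), Add(-5, I)) = Mul(Add(Add(Add(Mul(4, I), Mul(D, I)), Mul(6, I)), D), Add(-5, I)) = Mul(Add(Add(Mul(10, I), Mul(D, I)), D), Add(-5, I)) = Mul(Add(D, Mul(10, I), Mul(D, I)), Add(-5, I)) = Mul(Add(-5, I), Add(D, Mul(10, I), Mul(D, I))))
Mul(Function('C')(-3, 4), Add(4, Function('Z')(-3, -4))) = Mul(Add(Mul(-50, 4), Mul(-5, -3), Mul(10, Pow(4, 2)), Mul(-3, Pow(4, 2)), Mul(-4, -3, 4)), Add(4, Add(6, -4))) = Mul(Add(-200, 15, Mul(10, 16), Mul(-3, 16), 48), Add(4, 2)) = Mul(Add(-200, 15, 160, -48, 48), 6) = Mul(-25, 6) = -150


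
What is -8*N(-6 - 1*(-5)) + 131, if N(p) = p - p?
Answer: 131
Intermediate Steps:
N(p) = 0
-8*N(-6 - 1*(-5)) + 131 = -8*0 + 131 = 0 + 131 = 131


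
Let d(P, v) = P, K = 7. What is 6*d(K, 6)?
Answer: 42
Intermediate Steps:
6*d(K, 6) = 6*7 = 42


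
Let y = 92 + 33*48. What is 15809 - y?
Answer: 14133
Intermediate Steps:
y = 1676 (y = 92 + 1584 = 1676)
15809 - y = 15809 - 1*1676 = 15809 - 1676 = 14133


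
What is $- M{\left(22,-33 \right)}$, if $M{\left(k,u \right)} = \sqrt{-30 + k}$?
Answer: $- 2 i \sqrt{2} \approx - 2.8284 i$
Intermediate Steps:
$- M{\left(22,-33 \right)} = - \sqrt{-30 + 22} = - \sqrt{-8} = - 2 i \sqrt{2}$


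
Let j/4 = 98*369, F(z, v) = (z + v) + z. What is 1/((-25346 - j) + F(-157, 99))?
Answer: -1/170209 ≈ -5.8751e-6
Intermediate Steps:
F(z, v) = v + 2*z (F(z, v) = (v + z) + z = v + 2*z)
j = 144648 (j = 4*(98*369) = 4*36162 = 144648)
1/((-25346 - j) + F(-157, 99)) = 1/((-25346 - 1*144648) + (99 + 2*(-157))) = 1/((-25346 - 144648) + (99 - 314)) = 1/(-169994 - 215) = 1/(-170209) = -1/170209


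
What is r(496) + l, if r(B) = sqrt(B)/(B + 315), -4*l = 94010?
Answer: -47005/2 + 4*sqrt(31)/811 ≈ -23502.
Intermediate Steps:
l = -47005/2 (l = -1/4*94010 = -47005/2 ≈ -23503.)
r(B) = sqrt(B)/(315 + B)
r(496) + l = sqrt(496)/(315 + 496) - 47005/2 = (4*sqrt(31))/811 - 47005/2 = (4*sqrt(31))*(1/811) - 47005/2 = 4*sqrt(31)/811 - 47005/2 = -47005/2 + 4*sqrt(31)/811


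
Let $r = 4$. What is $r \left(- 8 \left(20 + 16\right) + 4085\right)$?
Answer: $15188$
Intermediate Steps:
$r \left(- 8 \left(20 + 16\right) + 4085\right) = 4 \left(- 8 \left(20 + 16\right) + 4085\right) = 4 \left(\left(-8\right) 36 + 4085\right) = 4 \left(-288 + 4085\right) = 4 \cdot 3797 = 15188$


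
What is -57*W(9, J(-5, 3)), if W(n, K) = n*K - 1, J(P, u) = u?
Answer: -1482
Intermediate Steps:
W(n, K) = -1 + K*n (W(n, K) = K*n - 1 = -1 + K*n)
-57*W(9, J(-5, 3)) = -57*(-1 + 3*9) = -57*(-1 + 27) = -57*26 = -1482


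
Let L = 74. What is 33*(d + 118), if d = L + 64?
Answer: 8448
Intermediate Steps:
d = 138 (d = 74 + 64 = 138)
33*(d + 118) = 33*(138 + 118) = 33*256 = 8448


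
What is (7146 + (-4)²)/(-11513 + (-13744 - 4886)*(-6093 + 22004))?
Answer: -7162/296433443 ≈ -2.4161e-5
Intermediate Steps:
(7146 + (-4)²)/(-11513 + (-13744 - 4886)*(-6093 + 22004)) = (7146 + 16)/(-11513 - 18630*15911) = 7162/(-11513 - 296421930) = 7162/(-296433443) = 7162*(-1/296433443) = -7162/296433443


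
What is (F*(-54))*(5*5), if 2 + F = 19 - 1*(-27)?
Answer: -59400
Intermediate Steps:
F = 44 (F = -2 + (19 - 1*(-27)) = -2 + (19 + 27) = -2 + 46 = 44)
(F*(-54))*(5*5) = (44*(-54))*(5*5) = -2376*25 = -59400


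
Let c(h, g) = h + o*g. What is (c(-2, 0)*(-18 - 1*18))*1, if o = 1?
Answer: 72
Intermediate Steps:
c(h, g) = g + h (c(h, g) = h + 1*g = h + g = g + h)
(c(-2, 0)*(-18 - 1*18))*1 = ((0 - 2)*(-18 - 1*18))*1 = -2*(-18 - 18)*1 = -2*(-36)*1 = 72*1 = 72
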